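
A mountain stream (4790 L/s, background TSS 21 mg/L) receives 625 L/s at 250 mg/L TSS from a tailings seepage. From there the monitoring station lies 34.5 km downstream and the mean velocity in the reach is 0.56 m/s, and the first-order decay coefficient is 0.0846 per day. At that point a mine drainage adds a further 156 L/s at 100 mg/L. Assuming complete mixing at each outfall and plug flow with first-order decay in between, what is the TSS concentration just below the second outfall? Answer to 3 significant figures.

46.2 mg/L

Conservation of mass: C = (4790·21.00 + 625.0·250.0) / 5415 = 256800/5415 = 47.43 mg/L; combined flow 5415 L/s.
Travel time t = 34.5·1000 / 0.56 = 61610 s = 17.11 h.
After decay, C = 47.43 × e^(−kt) = 47.43 × 0.9415 = 44.65 mg/L.
At the second outfall, C = (5415·44.65 + 156.0·100.0) / (5415 + 156.0) = 46.20 mg/L.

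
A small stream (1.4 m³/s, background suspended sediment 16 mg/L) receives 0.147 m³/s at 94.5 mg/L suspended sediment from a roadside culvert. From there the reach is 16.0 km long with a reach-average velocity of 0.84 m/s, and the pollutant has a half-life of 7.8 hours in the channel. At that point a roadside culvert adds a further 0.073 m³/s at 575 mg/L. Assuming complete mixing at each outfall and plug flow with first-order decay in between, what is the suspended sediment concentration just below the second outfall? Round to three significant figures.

39.9 mg/L

Conservation of mass: C = (1.400·16.00 + 0.1470·94.50) / 1.547 = 36.29/1.547 = 23.46 mg/L; combined flow 1.547 m³/s.
Travel time t = 16.0·1000 / 0.84 = 19050 s = 5.291 h.
Half-life 7.8 h → k = ln 2 / 7.8 = 0.08887 h⁻¹ = 2.133 d⁻¹.
Decay over the reach: 23.46·exp(−kt) = 23.46·0.6249 = 14.66 mg/L.
At the second outfall, C = (1.547·14.66 + 0.07300·575.0) / (1.547 + 0.07300) = 39.91 mg/L.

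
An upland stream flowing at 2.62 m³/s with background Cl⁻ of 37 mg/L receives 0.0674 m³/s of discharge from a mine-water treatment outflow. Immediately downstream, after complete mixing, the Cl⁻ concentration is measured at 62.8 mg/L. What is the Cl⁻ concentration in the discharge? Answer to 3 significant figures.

Mass balance: 2.620·37.00 + 0.06740·Cₑ = 2.687·62.80
→ Cₑ = (2.687·62.80 − 2.620·37.00) / 0.06740 = 1066 mg/L.

1070 mg/L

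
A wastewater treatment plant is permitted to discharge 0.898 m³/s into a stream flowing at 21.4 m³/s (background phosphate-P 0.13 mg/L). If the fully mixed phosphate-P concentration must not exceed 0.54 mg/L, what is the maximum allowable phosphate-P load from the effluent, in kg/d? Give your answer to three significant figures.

800 kg/d

Mass balance at the limit: 21.40·0.1300 + 0.8980·Cₑ = 22.30·0.54 → Cₑ = 10.31 mg/L.
Load = 0.8980 m³/s × 10.31 g/m³ × 86 400 s/d = 800.0 kg/d.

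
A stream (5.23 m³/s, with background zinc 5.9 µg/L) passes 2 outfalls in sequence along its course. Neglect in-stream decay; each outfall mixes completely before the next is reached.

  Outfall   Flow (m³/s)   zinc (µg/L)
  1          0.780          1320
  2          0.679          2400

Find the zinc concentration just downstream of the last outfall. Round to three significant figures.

402 µg/L

Below outfall 1: Q → 6.010 m³/s, C = (5.230·5.900 + 0.7800·1320)/6.010 = 176.4 µg/L.
Below outfall 2: Q → 6.689 m³/s, C = (6.010·176.4 + 0.6790·2400)/6.689 = 402.2 µg/L.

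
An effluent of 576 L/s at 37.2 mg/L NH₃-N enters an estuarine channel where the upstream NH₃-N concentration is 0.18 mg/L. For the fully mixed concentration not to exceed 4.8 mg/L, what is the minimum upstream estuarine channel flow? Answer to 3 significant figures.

4040 L/s

Set C_mix = 4.8: (Q·0.1800 + 576.0·37.20) / (Q + 576.0) = 4.8
→ Q = 576.0·(37.20 − 4.8)/(4.8 − 0.1800) = 4039 L/s.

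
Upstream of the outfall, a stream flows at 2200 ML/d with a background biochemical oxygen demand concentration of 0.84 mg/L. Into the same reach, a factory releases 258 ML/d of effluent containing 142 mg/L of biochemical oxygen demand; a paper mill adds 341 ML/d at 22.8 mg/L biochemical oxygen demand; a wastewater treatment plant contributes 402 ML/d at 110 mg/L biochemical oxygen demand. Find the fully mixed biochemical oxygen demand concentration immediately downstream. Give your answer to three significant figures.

Mixed concentration C = ΣQC/ΣQ = (2200·0.8400 + 258.0·142.0 + 341.0·22.80 + 402.0·110.0) / 3201 = 90480/3201 = 28.27 mg/L.

28.3 mg/L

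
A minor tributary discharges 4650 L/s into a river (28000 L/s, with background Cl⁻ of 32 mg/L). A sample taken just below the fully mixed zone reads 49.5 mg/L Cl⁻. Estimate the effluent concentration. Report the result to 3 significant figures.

155 mg/L

Mass balance: 28000·32.00 + 4650·Cₑ = 32650·49.50
→ Cₑ = (32650·49.50 − 28000·32.00) / 4650 = 154.9 mg/L.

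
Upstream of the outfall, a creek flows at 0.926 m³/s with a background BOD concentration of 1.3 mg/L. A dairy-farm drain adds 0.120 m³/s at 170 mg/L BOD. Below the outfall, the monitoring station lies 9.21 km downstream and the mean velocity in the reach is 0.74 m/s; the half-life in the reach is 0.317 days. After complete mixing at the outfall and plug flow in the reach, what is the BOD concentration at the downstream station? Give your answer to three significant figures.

15.1 mg/L

Mass balance: C = (0.9260·1.300 + 0.1200·170.0) / 1.046 = 21.60/1.046 = 20.65 mg/L.
Travel time t = 9.21·1000 / 0.74 = 12450 s = 3.457 h.
Half-life 0.317 d → k = ln 2 / 0.317 = 2.187 d⁻¹.
First-order decay: C = 20.65·exp(−k·t) = 20.65·0.7298 = 15.07 mg/L.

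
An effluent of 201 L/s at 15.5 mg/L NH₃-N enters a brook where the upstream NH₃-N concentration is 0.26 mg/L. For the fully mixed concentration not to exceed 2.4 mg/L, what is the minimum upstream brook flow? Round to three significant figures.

Set C_mix = 2.4: (Q·0.2600 + 201.0·15.50) / (Q + 201.0) = 2.4
→ Q = 201.0·(15.50 − 2.4)/(2.4 − 0.2600) = 1230 L/s.

1230 L/s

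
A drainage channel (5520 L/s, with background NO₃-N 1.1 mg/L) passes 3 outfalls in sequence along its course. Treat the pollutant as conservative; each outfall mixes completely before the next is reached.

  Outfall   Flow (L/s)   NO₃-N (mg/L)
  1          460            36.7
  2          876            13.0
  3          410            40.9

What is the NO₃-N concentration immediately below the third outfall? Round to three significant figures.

7.03 mg/L

Outfall 1: combined Q = 5980 L/s; C = (5520·1.100 + 460.0·36.70)/5980 = 3.838 mg/L.
Outfall 2: combined Q = 6856 L/s; C = (5980·3.838 + 876.0·13.00)/6856 = 5.009 mg/L.
Outfall 3: combined Q = 7266 L/s; C = (6856·5.009 + 410.0·40.90)/7266 = 7.034 mg/L.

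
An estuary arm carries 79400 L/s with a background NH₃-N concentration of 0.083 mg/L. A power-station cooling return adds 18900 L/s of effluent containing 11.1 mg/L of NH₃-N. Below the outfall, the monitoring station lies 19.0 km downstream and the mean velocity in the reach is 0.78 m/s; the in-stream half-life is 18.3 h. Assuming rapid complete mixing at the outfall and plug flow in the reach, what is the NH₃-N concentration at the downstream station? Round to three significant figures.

1.70 mg/L

Mass balance: C = (79400·0.08300 + 18900·11.10) / 98300 = 216400/98300 = 2.201 mg/L.
Travel time t = 19.0·1000 / 0.78 = 24360 s = 6.766 h.
Half-life 18.3 h → k = ln 2 / 18.3 = 0.03788 h⁻¹ = 0.9090 d⁻¹.
Applying C = C₀e^(−kt): 2.201 × 0.7739 = 1.704 mg/L.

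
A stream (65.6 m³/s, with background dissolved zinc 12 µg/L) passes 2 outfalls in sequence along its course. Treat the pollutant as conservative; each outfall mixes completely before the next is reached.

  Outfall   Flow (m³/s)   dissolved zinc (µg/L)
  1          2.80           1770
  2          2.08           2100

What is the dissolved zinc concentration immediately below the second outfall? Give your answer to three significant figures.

After outfall 1: Q = 65.60 + 2.800 = 68.40 m³/s; C = (65.60·12.00 + 2.800·1770)/68.40 = 83.96 µg/L.
After outfall 2: Q = 68.40 + 2.080 = 70.48 m³/s; C = (68.40·83.96 + 2.080·2100)/70.48 = 143.5 µg/L.

143 µg/L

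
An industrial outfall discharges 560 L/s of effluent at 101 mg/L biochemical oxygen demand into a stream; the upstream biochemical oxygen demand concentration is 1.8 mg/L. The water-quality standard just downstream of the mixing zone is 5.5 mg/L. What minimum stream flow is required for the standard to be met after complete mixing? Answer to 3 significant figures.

14500 L/s

Set C_mix = 5.5: (Q·1.800 + 560.0·101.0) / (Q + 560.0) = 5.5
→ Q = 560.0·(101.0 − 5.5)/(5.5 − 1.800) = 14450 L/s.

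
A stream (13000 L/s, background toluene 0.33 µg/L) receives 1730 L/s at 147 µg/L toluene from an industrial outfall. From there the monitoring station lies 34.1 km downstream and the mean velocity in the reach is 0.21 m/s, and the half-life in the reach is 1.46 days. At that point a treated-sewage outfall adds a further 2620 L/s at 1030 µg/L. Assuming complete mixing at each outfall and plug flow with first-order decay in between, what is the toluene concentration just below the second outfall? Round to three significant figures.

Mass balance: C = (13000·0.3300 + 1730·147.0) / 14730 = 258600/14730 = 17.56 µg/L; combined flow 14730 L/s.
Travel time t = 34.1·1000 / 0.21 = 162400 s = 45.11 h.
Half-life 1.46 d → k = ln 2 / 1.46 = 0.4748 d⁻¹.
Decay over the reach: 17.56·exp(−kt) = 17.56·0.4097 = 7.193 µg/L.
Second outfall: C = (14730·7.193 + 2620·1030)/17350 = 161.6 µg/L.

162 µg/L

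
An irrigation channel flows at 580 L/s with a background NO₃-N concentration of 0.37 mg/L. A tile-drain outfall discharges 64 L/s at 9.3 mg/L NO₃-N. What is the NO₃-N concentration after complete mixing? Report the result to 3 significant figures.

1.26 mg/L

Conservation of mass: C = (580.0·0.3700 + 64.00·9.300) / 644.0 = 809.8/644.0 = 1.257 mg/L.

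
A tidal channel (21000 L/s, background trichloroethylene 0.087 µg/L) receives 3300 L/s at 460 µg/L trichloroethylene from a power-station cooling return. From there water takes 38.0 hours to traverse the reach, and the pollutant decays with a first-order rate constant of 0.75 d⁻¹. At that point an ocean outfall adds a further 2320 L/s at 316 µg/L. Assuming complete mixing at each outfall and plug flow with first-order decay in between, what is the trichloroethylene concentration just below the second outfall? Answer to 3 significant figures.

45.0 µg/L

Mixed concentration C = ΣQC/ΣQ = (21000·0.08700 + 3300·460.0) / 24300 = 1520000/24300 = 62.54 µg/L; combined flow 24300 L/s.
Decay over the reach: 62.54·exp(−kt) = 62.54·0.3050 = 19.07 µg/L.
Second outfall: C = (24300·19.07 + 2320·316.0)/26620 = 44.95 µg/L.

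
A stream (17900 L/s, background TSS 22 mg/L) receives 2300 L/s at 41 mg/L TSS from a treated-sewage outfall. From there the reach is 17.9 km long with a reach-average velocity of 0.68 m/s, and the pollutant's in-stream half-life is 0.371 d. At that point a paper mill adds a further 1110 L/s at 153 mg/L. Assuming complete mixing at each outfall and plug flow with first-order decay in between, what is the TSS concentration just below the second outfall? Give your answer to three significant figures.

20.9 mg/L

After mixing, C = (17900·22.00 + 2300·41.00) / 20200 = 488100/20200 = 24.16 mg/L; combined flow 20200 L/s.
Travel time t = 17.9·1000 / 0.68 = 26320 s = 7.312 h.
Half-life 0.371 d → k = ln 2 / 0.371 = 1.868 d⁻¹.
Decay over the reach: 24.16·exp(−kt) = 24.16·0.5660 = 13.68 mg/L.
At the second outfall, C = (20200·13.68 + 1110·153.0) / (20200 + 1110) = 20.93 mg/L.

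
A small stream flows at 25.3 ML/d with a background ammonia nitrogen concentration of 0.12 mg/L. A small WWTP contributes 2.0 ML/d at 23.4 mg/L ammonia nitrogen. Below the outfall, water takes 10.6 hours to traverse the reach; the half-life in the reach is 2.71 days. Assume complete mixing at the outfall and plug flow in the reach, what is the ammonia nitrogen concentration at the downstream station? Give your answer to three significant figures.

After mixing, C = (25.30·0.1200 + 2.000·23.40) / 27.30 = 49.84/27.30 = 1.825 mg/L.
Half-life 2.71 d → k = ln 2 / 2.71 = 0.2558 d⁻¹.
First-order decay: C = 1.825·exp(−k·t) = 1.825·0.8932 = 1.630 mg/L.

1.63 mg/L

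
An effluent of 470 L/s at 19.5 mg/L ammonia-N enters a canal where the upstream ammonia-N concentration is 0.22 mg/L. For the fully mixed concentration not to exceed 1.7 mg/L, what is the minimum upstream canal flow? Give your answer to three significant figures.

Set C_mix = 1.7: (Q·0.2200 + 470.0·19.50) / (Q + 470.0) = 1.7
→ Q = 470.0·(19.50 − 1.7)/(1.7 − 0.2200) = 5653 L/s.

5650 L/s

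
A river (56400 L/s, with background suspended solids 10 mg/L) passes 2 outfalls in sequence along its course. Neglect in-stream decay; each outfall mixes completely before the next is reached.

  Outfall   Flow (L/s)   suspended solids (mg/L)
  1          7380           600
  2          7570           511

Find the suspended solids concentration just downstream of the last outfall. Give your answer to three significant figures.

124 mg/L

Below outfall 1: Q → 63780 L/s, C = (56400·10.00 + 7380·600.0)/63780 = 78.27 mg/L.
Below outfall 2: Q → 71350 L/s, C = (63780·78.27 + 7570·511.0)/71350 = 124.2 mg/L.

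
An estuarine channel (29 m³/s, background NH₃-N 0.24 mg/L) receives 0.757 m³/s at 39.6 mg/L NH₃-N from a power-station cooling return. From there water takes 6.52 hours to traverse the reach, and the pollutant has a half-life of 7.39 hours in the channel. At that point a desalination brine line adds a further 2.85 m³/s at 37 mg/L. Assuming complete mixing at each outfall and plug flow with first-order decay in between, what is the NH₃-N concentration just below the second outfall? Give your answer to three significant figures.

Conservation of mass: C = (29.00·0.2400 + 0.7570·39.60) / 29.76 = 36.94/29.76 = 1.241 mg/L; combined flow 29.76 m³/s.
Half-life 7.39 h → k = ln 2 / 7.39 = 0.09380 h⁻¹ = 2.251 d⁻¹.
After decay, C = 1.241 × e^(−kt) = 1.241 × 0.5425 = 0.6734 mg/L.
Second outfall: C = (29.76·0.6734 + 2.850·37.00)/32.61 = 3.849 mg/L.

3.85 mg/L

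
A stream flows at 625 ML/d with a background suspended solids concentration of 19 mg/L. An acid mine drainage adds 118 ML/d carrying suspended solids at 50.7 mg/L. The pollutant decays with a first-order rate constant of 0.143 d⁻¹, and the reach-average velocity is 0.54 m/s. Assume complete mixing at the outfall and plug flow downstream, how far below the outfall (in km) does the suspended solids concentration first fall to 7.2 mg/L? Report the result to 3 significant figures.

393 km

Mixed concentration C = ΣQC/ΣQ = (625.0·19.00 + 118.0·50.70) / 743.0 = 17860/743.0 = 24.03 mg/L.
Set 24.03·exp(−k·t) = 7.2 → t = ln(24.03/7.2)/k = 728300 s = 202.3 h.
Distance = v·t = 0.54·728300 = 393300 m = 393.3 km.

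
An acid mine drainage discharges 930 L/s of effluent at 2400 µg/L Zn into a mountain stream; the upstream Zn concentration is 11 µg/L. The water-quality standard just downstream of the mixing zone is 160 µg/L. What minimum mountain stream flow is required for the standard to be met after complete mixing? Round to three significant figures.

14000 L/s

Set C_mix = 160: (Q·11.00 + 930.0·2400) / (Q + 930.0) = 160
→ Q = 930.0·(2400 − 160)/(160 − 11.00) = 13980 L/s.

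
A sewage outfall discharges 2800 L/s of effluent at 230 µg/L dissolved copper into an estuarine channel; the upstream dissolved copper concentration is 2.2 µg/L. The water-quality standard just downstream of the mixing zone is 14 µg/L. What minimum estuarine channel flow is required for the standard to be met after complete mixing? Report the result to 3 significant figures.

51300 L/s

Set C_mix = 14: (Q·2.200 + 2800·230.0) / (Q + 2800) = 14
→ Q = 2800·(230.0 − 14)/(14 − 2.200) = 51250 L/s.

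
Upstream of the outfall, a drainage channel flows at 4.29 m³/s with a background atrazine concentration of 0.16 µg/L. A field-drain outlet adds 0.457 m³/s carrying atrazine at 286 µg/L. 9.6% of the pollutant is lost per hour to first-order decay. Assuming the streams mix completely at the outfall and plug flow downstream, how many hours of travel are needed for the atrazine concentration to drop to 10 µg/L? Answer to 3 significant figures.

10.1 h

After mixing, C = (4.290·0.1600 + 0.4570·286.0) / 4.747 = 131.4/4.747 = 27.68 µg/L.
9.6%/h lost → k = −ln(1 − 0.096) = 0.1009 h⁻¹.
27.68·exp(−k·t) = 10 → t = ln(27.68/10)/k = 36310 s = 10.09 h.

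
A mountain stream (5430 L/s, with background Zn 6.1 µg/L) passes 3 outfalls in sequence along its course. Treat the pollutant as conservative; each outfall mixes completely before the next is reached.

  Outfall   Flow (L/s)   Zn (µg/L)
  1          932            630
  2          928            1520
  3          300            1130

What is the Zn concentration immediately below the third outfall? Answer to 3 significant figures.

Below outfall 1: Q → 6362 L/s, C = (5430·6.100 + 932.0·630.0)/6362 = 97.50 µg/L.
Below outfall 2: Q → 7290 L/s, C = (6362·97.50 + 928.0·1520)/7290 = 278.6 µg/L.
Below outfall 3: Q → 7590 L/s, C = (7290·278.6 + 300.0·1130)/7590 = 312.2 µg/L.

312 µg/L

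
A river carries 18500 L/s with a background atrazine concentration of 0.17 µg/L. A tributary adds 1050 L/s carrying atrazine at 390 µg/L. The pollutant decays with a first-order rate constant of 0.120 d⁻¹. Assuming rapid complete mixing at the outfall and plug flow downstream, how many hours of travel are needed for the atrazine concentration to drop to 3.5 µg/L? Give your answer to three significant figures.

359 h

After mixing, C = (18500·0.1700 + 1050·390.0) / 19550 = 412600/19550 = 21.11 µg/L.
21.11·exp(−k·t) = 3.5 → t = ln(21.11/3.5)/k = 1294000 s = 359.4 h.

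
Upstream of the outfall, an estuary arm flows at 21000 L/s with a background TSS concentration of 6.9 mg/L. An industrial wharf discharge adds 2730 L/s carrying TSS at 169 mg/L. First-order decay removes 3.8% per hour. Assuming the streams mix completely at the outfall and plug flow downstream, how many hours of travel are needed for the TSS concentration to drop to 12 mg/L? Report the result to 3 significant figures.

19.5 h

Mixed concentration C = ΣQC/ΣQ = (21000·6.900 + 2730·169.0) / 23730 = 606300/23730 = 25.55 mg/L.
3.8%/h lost → k = −ln(1 − 0.038) = 0.03874 h⁻¹.
25.55·exp(−k·t) = 12 → t = ln(25.55/12)/k = 70220 s = 19.51 h.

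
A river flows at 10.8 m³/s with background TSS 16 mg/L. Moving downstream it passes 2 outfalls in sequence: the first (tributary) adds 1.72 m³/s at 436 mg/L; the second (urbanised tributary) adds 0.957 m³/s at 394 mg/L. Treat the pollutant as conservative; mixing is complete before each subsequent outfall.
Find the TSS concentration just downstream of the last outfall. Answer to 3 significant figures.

96.4 mg/L

Outfall 1: combined Q = 12.52 m³/s; C = (10.80·16.00 + 1.720·436.0)/12.52 = 73.70 mg/L.
Outfall 2: combined Q = 13.48 m³/s; C = (12.52·73.70 + 0.9570·394.0)/13.48 = 96.44 mg/L.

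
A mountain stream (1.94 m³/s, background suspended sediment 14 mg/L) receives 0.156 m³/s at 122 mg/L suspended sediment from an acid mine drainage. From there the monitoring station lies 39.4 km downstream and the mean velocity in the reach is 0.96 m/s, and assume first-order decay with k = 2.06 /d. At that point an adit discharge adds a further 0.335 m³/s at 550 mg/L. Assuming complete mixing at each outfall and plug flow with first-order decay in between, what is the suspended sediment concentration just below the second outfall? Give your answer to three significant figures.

82.9 mg/L

After mixing, C = (1.940·14.00 + 0.1560·122.0) / 2.096 = 46.19/2.096 = 22.04 mg/L; combined flow 2.096 m³/s.
Travel time t = 39.4·1000 / 0.96 = 41040 s = 11.40 h.
Applying C = C₀e^(−kt): 22.04 × 0.3759 = 8.283 mg/L.
At the second outfall, C = (2.096·8.283 + 0.3350·550.0) / (2.096 + 0.3350) = 82.93 mg/L.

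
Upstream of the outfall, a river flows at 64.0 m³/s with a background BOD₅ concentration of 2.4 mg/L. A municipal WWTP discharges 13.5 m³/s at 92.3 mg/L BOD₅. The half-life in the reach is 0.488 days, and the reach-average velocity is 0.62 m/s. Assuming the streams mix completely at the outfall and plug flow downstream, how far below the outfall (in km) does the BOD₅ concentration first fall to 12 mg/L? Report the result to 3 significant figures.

15.4 km

Flow-weighted average: C = (64.00·2.400 + 13.50·92.30) / 77.50 = 1400/77.50 = 18.06 mg/L.
Half-life 0.488 d → k = ln 2 / 0.488 = 1.420 d⁻¹.
Set 18.06·exp(−k·t) = 12 → t = ln(18.06/12)/k = 24870 s = 6.907 h.
Distance = v·t = 0.62·24870 = 15420 m = 15.42 km.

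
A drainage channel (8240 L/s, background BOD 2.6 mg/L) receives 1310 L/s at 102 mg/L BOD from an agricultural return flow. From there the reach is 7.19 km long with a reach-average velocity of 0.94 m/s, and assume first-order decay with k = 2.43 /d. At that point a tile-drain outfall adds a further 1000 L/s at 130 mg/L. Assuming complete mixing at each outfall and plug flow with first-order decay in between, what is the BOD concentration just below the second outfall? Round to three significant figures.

Flow-weighted average: C = (8240·2.600 + 1310·102.0) / 9550 = 155000/9550 = 16.23 mg/L; combined flow 9550 L/s.
Travel time t = 7.19·1000 / 0.94 = 7649 s = 2.125 h.
Decay over the reach: 16.23·exp(−kt) = 16.23·0.8064 = 13.09 mg/L.
At the second outfall, C = (9550·13.09 + 1000·130.0) / (9550 + 1000) = 24.17 mg/L.

24.2 mg/L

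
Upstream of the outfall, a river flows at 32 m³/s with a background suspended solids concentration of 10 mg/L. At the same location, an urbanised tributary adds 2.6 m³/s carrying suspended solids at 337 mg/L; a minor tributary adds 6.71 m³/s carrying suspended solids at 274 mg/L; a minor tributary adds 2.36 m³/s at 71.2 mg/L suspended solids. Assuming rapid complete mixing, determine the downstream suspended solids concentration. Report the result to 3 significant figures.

Conservation of mass: C = (32.00·10.00 + 2.600·337.0 + 6.710·274.0 + 2.360·71.20) / 43.67 = 3203/43.67 = 73.34 mg/L.

73.3 mg/L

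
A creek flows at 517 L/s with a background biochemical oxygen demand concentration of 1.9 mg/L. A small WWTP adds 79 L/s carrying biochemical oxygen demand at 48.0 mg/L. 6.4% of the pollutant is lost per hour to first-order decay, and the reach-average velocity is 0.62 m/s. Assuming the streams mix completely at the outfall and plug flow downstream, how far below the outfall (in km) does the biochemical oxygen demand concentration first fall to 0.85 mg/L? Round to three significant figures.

75.7 km

Mixed concentration C = ΣQC/ΣQ = (517.0·1.900 + 79.00·48.00) / 596.0 = 4774/596.0 = 8.011 mg/L.
6.4%/h lost → k = −ln(1 − 0.064) = 0.06614 h⁻¹.
Set 8.011·exp(−k·t) = 0.85 → t = ln(8.011/0.85)/k = 122100 s = 33.92 h.
Distance = v·t = 0.62·122100 = 75700 m = 75.70 km.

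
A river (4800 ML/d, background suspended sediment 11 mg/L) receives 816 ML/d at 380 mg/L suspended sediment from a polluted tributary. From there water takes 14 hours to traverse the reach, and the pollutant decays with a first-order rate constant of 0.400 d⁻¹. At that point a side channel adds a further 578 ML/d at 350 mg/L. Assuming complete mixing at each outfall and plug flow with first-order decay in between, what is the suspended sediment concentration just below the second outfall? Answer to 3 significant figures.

79.1 mg/L

Mixed concentration C = ΣQC/ΣQ = (4800·11.00 + 816.0·380.0) / 5616 = 362900/5616 = 64.62 mg/L; combined flow 5616 ML/d.
Applying C = C₀e^(−kt): 64.62 × 0.7919 = 51.17 mg/L.
Second outfall: C = (5616·51.17 + 578.0·350.0)/6194 = 79.05 mg/L.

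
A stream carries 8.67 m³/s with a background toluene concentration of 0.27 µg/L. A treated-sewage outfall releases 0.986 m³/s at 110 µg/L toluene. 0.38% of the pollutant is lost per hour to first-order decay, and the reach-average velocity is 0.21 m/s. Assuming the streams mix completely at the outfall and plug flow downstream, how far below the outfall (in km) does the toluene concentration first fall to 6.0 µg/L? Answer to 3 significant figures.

Conservation of mass: C = (8.670·0.2700 + 0.9860·110.0) / 9.656 = 110.8/9.656 = 11.47 µg/L.
0.38%/h lost → k = −ln(1 − 0.0038) = 0.003807 h⁻¹.
Set 11.47·exp(−k·t) = 6.0 → t = ln(11.47/6.0)/k = 613100 s = 170.3 h.
Distance = v·t = 0.21·613100 = 128800 m = 128.8 km.

129 km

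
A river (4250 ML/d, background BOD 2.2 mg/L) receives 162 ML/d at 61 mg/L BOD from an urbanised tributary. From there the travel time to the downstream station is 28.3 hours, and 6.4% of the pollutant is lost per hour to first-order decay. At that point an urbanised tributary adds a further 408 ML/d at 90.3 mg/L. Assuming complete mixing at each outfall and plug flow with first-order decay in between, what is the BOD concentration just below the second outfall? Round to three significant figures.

8.26 mg/L

Conservation of mass: C = (4250·2.200 + 162.0·61.00) / 4412 = 19230/4412 = 4.359 mg/L; combined flow 4412 ML/d.
6.4%/h lost → k = −ln(1 − 0.064) = 0.06614 h⁻¹.
Decay over the reach: 4.359·exp(−kt) = 4.359·0.1539 = 0.6706 mg/L.
Second outfall: C = (4412·0.6706 + 408.0·90.30)/4820 = 8.258 mg/L.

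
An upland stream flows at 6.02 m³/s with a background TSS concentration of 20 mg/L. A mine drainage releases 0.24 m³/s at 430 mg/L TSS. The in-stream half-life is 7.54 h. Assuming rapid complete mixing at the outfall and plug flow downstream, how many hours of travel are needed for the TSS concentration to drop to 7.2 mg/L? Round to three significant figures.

17.4 h

Flow-weighted average: C = (6.020·20.00 + 0.2400·430.0) / 6.260 = 223.6/6.260 = 35.72 mg/L.
Half-life 7.54 h → k = ln 2 / 7.54 = 0.09193 h⁻¹ = 2.206 d⁻¹.
35.72·exp(−k·t) = 7.2 → t = ln(35.72/7.2)/k = 62720 s = 17.42 h.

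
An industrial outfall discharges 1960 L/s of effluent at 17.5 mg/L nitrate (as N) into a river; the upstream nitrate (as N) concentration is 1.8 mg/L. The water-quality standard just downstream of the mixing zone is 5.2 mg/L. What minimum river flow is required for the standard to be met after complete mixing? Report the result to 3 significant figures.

7090 L/s

Set C_mix = 5.2: (Q·1.800 + 1960·17.50) / (Q + 1960) = 5.2
→ Q = 1960·(17.50 − 5.2)/(5.2 − 1.800) = 7091 L/s.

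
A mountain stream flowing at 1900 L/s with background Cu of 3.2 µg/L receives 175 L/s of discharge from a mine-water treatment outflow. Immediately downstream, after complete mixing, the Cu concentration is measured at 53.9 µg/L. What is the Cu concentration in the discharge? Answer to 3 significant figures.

Mass balance: 1900·3.200 + 175.0·Cₑ = 2075·53.90
→ Cₑ = (2075·53.90 − 1900·3.200) / 175.0 = 604.4 µg/L.

604 µg/L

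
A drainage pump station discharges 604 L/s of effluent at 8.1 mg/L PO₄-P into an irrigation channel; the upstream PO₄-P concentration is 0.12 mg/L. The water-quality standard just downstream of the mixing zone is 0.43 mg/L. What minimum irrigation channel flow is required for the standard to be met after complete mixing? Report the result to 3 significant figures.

14900 L/s

Set C_mix = 0.43: (Q·0.1200 + 604.0·8.100) / (Q + 604.0) = 0.43
→ Q = 604.0·(8.100 − 0.43)/(0.43 − 0.1200) = 14940 L/s.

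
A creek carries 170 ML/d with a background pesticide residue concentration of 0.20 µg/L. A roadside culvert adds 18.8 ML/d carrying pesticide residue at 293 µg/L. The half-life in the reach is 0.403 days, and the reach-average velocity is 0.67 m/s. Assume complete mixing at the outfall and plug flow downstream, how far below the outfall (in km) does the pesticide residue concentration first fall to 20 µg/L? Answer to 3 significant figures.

12.9 km

After mixing, C = (170.0·0.2000 + 18.80·293.0) / 188.8 = 5542/188.8 = 29.36 µg/L.
Half-life 0.403 d → k = ln 2 / 0.403 = 1.720 d⁻¹.
Set 29.36·exp(−k·t) = 20 → t = ln(29.36/20)/k = 19280 s = 5.355 h.
Distance = v·t = 0.67·19280 = 12920 m = 12.92 km.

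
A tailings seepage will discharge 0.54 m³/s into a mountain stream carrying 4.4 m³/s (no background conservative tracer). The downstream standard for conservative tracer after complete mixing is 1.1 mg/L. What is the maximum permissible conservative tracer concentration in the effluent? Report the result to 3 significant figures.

10.1 mg/L

At the limit, (Qr·Cr + Qe·Cₑ)/(Qr + Qe) = 1.1:
Cₑ = (4.940·1.1 − 4.400·0) / 0.5400 = 10.06 mg/L.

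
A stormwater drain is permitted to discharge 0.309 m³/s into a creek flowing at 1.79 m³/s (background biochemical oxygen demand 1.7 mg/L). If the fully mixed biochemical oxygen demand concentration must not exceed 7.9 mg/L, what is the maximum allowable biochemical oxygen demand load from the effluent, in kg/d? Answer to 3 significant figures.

Mass balance at the limit: 1.790·1.700 + 0.3090·Cₑ = 2.099·7.9 → Cₑ = 43.82 mg/L.
Load = 0.3090 m³/s × 43.82 g/m³ × 86 400 s/d = 1170 kg/d.

1170 kg/d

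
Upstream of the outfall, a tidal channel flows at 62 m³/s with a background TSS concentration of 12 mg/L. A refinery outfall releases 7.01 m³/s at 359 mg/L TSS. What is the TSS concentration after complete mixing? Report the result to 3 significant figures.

47.2 mg/L

Flow-weighted average: C = (62.00·12.00 + 7.010·359.0) / 69.01 = 3261/69.01 = 47.25 mg/L.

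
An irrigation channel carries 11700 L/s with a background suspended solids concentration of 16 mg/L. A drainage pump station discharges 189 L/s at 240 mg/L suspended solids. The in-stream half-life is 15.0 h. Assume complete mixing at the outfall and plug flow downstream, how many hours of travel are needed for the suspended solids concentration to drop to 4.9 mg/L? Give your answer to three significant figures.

30.0 h

Mixed concentration C = ΣQC/ΣQ = (11700·16.00 + 189.0·240.0) / 11890 = 232600/11890 = 19.56 mg/L.
Half-life 15.0 h → k = ln 2 / 15.0 = 0.04621 h⁻¹ = 1.109 d⁻¹.
19.56·exp(−k·t) = 4.9 → t = ln(19.56/4.9)/k = 107800 s = 29.96 h.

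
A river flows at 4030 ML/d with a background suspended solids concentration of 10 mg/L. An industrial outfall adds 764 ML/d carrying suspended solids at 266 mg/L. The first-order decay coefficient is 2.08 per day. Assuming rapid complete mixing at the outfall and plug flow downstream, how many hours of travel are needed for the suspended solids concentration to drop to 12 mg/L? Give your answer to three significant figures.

16.6 h

Mixed concentration C = ΣQC/ΣQ = (4030·10.00 + 764.0·266.0) / 4794 = 243500/4794 = 50.80 mg/L.
50.80·exp(−k·t) = 12 → t = ln(50.80/12)/k = 59940 s = 16.65 h.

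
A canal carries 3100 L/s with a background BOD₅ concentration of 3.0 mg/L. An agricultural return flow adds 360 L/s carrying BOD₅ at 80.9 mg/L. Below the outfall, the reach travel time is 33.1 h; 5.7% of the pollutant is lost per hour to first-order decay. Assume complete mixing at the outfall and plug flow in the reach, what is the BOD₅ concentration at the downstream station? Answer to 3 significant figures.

1.59 mg/L

Conservation of mass: C = (3100·3.000 + 360.0·80.90) / 3460 = 38420/3460 = 11.11 mg/L.
5.7%/h lost → k = −ln(1 − 0.057) = 0.05869 h⁻¹.
After decay, C = 11.11 × e^(−kt) = 11.11 × 0.1433 = 1.592 mg/L.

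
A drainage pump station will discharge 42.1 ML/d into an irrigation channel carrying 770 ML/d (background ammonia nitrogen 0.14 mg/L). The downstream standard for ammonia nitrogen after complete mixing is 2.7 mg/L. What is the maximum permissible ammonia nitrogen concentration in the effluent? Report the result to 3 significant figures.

49.5 mg/L

At the limit, (Qr·Cr + Qe·Cₑ)/(Qr + Qe) = 2.7:
Cₑ = (812.1·2.7 − 770.0·0.1400) / 42.10 = 49.52 mg/L.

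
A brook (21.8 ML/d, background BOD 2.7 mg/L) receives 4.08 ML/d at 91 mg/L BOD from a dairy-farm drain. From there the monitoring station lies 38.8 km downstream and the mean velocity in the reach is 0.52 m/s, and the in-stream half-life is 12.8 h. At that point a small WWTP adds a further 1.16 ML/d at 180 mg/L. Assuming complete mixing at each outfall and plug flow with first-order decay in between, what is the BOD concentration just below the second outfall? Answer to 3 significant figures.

Flow-weighted average: C = (21.80·2.700 + 4.080·91.00) / 25.88 = 430.1/25.88 = 16.62 mg/L; combined flow 25.88 ML/d.
Travel time t = 38.8·1000 / 0.52 = 74620 s = 20.73 h.
Half-life 12.8 h → k = ln 2 / 12.8 = 0.05415 h⁻¹ = 1.300 d⁻¹.
Applying C = C₀e^(−kt): 16.62 × 0.3255 = 5.410 mg/L.
At the second outfall, C = (25.88·5.410 + 1.160·180.0) / (25.88 + 1.160) = 12.90 mg/L.

12.9 mg/L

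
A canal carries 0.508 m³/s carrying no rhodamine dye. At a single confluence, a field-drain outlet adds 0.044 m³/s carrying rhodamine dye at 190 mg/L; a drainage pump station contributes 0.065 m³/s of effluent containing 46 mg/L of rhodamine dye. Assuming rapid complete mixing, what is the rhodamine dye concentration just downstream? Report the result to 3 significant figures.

Mixed concentration C = ΣQC/ΣQ = (0.5080·0 + 0.04400·190.0 + 0.06500·46.00) / 0.6170 = 11.35/0.6170 = 18.40 mg/L.

18.4 mg/L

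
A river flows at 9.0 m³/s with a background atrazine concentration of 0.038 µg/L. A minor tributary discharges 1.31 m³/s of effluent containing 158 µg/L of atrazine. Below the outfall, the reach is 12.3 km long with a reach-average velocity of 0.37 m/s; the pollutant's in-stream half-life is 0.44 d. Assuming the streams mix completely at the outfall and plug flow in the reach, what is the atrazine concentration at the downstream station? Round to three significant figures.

11.0 µg/L

Mixed concentration C = ΣQC/ΣQ = (9.000·0.03800 + 1.310·158.0) / 10.31 = 207.3/10.31 = 20.11 µg/L.
Travel time t = 12.3·1000 / 0.37 = 33240 s = 9.234 h.
Half-life 0.44 d → k = ln 2 / 0.44 = 1.575 d⁻¹.
Decay over the reach: 20.11·exp(−kt) = 20.11·0.5455 = 10.97 µg/L.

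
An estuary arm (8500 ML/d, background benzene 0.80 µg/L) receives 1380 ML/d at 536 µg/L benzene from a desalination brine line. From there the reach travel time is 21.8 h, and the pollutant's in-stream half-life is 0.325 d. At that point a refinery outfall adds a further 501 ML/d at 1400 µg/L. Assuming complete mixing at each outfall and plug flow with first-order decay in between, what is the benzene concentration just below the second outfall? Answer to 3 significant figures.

Flow-weighted average: C = (8500·0.8000 + 1380·536.0) / 9880 = 746500/9880 = 75.55 µg/L; combined flow 9880 ML/d.
Half-life 0.325 d → k = ln 2 / 0.325 = 2.133 d⁻¹.
Decay over the reach: 75.55·exp(−kt) = 75.55·0.1441 = 10.89 µg/L.
Second outfall: C = (9880·10.89 + 501.0·1400)/10380 = 77.93 µg/L.

77.9 µg/L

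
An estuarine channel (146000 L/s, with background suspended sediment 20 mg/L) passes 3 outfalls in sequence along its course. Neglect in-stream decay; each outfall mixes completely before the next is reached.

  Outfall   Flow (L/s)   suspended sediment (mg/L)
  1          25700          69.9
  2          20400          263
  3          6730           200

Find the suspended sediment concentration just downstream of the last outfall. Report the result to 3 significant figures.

57.5 mg/L

Below outfall 1: Q → 171700 L/s, C = (146000·20.00 + 25700·69.90)/171700 = 27.47 mg/L.
Below outfall 2: Q → 192100 L/s, C = (171700·27.47 + 20400·263.0)/192100 = 52.48 mg/L.
Below outfall 3: Q → 198800 L/s, C = (192100·52.48 + 6730·200.0)/198800 = 57.47 mg/L.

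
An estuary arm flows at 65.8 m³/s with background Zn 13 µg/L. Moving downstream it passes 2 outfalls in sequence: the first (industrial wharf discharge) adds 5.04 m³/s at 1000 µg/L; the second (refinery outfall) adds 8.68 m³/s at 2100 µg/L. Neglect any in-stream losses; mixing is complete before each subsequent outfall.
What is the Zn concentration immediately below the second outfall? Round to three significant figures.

After outfall 1: Q = 65.80 + 5.040 = 70.84 m³/s; C = (65.80·13.00 + 5.040·1000)/70.84 = 83.22 µg/L.
After outfall 2: Q = 70.84 + 8.680 = 79.52 m³/s; C = (70.84·83.22 + 8.680·2100)/79.52 = 303.4 µg/L.

303 µg/L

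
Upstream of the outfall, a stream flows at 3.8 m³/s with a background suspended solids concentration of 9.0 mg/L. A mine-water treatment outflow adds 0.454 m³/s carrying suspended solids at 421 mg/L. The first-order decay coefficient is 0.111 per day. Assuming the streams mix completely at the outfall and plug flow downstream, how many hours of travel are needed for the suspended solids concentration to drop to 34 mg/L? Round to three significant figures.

95.9 h

Flow-weighted average: C = (3.800·9.000 + 0.4540·421.0) / 4.254 = 225.3/4.254 = 52.97 mg/L.
52.97·exp(−k·t) = 34 → t = ln(52.97/34)/k = 345100 s = 95.86 h.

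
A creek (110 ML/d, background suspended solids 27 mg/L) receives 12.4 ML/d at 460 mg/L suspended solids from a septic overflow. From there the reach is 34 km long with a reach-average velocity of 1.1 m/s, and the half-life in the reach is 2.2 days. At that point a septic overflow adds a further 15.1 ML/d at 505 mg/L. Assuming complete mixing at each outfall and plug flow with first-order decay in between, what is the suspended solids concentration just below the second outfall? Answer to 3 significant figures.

Flow-weighted average: C = (110.0·27.00 + 12.40·460.0) / 122.4 = 8674/122.4 = 70.87 mg/L; combined flow 122.4 ML/d.
Travel time t = 34·1000 / 1.1 = 30910 s = 8.586 h.
Half-life 2.2 d → k = ln 2 / 2.2 = 0.3151 d⁻¹.
Applying C = C₀e^(−kt): 70.87 × 0.8934 = 63.31 mg/L.
Second outfall: C = (122.4·63.31 + 15.10·505.0)/137.5 = 111.8 mg/L.

112 mg/L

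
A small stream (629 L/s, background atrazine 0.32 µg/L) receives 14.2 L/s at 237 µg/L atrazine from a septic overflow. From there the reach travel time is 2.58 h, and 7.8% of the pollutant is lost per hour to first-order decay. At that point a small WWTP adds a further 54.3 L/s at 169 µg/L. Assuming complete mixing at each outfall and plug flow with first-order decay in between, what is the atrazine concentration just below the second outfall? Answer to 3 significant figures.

17.3 µg/L

Flow-weighted average: C = (629.0·0.3200 + 14.20·237.0) / 643.2 = 3567/643.2 = 5.545 µg/L; combined flow 643.2 L/s.
7.8%/h lost → k = −ln(1 − 0.078) = 0.08121 h⁻¹.
First-order decay: C = 5.545·exp(−k·t) = 5.545·0.8110 = 4.497 µg/L.
At the second outfall, C = (643.2·4.497 + 54.30·169.0) / (643.2 + 54.30) = 17.30 µg/L.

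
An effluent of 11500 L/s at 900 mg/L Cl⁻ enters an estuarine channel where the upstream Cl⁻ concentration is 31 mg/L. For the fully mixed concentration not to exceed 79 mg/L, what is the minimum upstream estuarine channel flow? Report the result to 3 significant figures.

Set C_mix = 79: (Q·31.00 + 11500·900.0) / (Q + 11500) = 79
→ Q = 11500·(900.0 − 79)/(79 − 31.00) = 196700 L/s.

197000 L/s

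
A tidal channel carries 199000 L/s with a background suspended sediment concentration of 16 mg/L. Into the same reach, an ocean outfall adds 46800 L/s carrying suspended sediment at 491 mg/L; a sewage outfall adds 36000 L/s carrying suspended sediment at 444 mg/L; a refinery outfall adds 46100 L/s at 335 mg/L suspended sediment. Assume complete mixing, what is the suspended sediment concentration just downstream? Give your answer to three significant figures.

Mixed concentration C = ΣQC/ΣQ = (199000·16.00 + 46800·491.0 + 36000·444.0 + 46100·335.0) / 327900 = 57590000/327900 = 175.6 mg/L.

176 mg/L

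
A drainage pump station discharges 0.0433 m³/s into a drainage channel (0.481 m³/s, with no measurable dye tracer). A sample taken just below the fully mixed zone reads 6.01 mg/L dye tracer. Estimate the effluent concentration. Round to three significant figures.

72.8 mg/L

Mass balance: 0.4810·0 + 0.04330·Cₑ = 0.5243·6.010
→ Cₑ = (0.5243·6.010 − 0.4810·0) / 0.04330 = 72.77 mg/L.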